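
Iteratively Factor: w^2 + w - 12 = (w - 3)*(w + 4)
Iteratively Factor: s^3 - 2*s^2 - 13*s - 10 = (s - 5)*(s^2 + 3*s + 2) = (s - 5)*(s + 1)*(s + 2)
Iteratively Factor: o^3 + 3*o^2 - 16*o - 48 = (o + 4)*(o^2 - o - 12) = (o - 4)*(o + 4)*(o + 3)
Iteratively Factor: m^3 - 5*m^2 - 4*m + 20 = (m - 2)*(m^2 - 3*m - 10) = (m - 5)*(m - 2)*(m + 2)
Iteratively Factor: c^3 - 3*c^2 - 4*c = (c)*(c^2 - 3*c - 4) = c*(c + 1)*(c - 4)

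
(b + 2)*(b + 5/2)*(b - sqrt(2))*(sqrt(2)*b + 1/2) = sqrt(2)*b^4 - 3*b^3/2 + 9*sqrt(2)*b^3/2 - 27*b^2/4 + 9*sqrt(2)*b^2/2 - 15*b/2 - 9*sqrt(2)*b/4 - 5*sqrt(2)/2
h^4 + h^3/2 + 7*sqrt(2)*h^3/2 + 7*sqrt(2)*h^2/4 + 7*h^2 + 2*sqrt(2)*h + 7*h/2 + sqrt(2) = (h + 1/2)*(h + sqrt(2)/2)*(h + sqrt(2))*(h + 2*sqrt(2))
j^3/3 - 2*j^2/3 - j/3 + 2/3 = (j/3 + 1/3)*(j - 2)*(j - 1)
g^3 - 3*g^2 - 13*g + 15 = (g - 5)*(g - 1)*(g + 3)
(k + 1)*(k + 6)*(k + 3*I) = k^3 + 7*k^2 + 3*I*k^2 + 6*k + 21*I*k + 18*I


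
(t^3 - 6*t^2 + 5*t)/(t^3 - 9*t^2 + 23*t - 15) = t/(t - 3)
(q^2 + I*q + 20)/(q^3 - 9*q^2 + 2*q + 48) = (q^2 + I*q + 20)/(q^3 - 9*q^2 + 2*q + 48)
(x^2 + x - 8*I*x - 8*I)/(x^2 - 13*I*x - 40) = (x + 1)/(x - 5*I)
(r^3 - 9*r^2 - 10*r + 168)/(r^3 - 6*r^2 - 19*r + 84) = (r - 6)/(r - 3)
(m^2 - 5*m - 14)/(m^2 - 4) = (m - 7)/(m - 2)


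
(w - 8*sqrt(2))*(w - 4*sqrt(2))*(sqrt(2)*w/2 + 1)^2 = w^4/2 - 5*sqrt(2)*w^3 + 9*w^2 + 52*sqrt(2)*w + 64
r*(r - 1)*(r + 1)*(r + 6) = r^4 + 6*r^3 - r^2 - 6*r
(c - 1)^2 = c^2 - 2*c + 1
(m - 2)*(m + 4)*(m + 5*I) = m^3 + 2*m^2 + 5*I*m^2 - 8*m + 10*I*m - 40*I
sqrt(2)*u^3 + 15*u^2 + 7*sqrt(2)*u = u*(u + 7*sqrt(2))*(sqrt(2)*u + 1)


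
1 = 1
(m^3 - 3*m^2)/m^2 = m - 3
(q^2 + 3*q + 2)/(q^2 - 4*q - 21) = (q^2 + 3*q + 2)/(q^2 - 4*q - 21)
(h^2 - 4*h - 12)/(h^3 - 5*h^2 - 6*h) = (h + 2)/(h*(h + 1))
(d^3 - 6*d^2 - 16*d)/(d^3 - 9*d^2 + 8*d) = (d + 2)/(d - 1)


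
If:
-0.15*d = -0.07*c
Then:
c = 2.14285714285714*d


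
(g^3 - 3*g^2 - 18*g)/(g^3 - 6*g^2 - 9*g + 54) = g/(g - 3)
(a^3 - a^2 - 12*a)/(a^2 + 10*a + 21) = a*(a - 4)/(a + 7)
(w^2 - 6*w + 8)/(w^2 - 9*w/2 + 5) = 2*(w - 4)/(2*w - 5)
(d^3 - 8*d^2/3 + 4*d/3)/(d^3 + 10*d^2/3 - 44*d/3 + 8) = d/(d + 6)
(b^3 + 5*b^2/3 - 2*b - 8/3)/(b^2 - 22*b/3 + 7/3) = (3*b^3 + 5*b^2 - 6*b - 8)/(3*b^2 - 22*b + 7)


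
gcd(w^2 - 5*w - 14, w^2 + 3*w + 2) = w + 2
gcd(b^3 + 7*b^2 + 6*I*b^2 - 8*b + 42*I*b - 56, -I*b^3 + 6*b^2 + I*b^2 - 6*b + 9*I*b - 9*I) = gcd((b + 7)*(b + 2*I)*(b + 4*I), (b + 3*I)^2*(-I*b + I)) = 1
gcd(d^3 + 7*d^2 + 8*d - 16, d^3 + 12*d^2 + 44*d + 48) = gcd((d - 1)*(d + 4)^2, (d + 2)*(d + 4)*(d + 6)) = d + 4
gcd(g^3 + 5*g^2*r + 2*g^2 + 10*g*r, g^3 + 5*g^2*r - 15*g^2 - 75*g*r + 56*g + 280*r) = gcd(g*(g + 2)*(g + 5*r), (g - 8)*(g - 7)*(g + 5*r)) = g + 5*r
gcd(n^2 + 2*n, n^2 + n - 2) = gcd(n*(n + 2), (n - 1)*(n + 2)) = n + 2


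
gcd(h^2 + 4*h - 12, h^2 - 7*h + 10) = h - 2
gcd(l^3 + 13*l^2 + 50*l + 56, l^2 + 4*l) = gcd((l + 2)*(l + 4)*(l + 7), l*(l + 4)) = l + 4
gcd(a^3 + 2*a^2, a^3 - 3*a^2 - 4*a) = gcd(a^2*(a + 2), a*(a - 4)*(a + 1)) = a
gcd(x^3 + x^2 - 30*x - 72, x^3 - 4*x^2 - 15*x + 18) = x^2 - 3*x - 18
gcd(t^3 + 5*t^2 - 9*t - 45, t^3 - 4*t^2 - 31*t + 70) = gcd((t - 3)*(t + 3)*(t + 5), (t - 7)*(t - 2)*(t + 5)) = t + 5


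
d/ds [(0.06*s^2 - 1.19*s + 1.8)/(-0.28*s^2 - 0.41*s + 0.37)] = (-0.3578*s^2 + 1.0524*s + 0.2977)/(0.0784*s^4 + 0.2296*s^3 - 0.0391000000000001*s^2 - 0.3034*s + 0.1369)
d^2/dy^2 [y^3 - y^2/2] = 6*y - 1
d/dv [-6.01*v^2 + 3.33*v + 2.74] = 3.33 - 12.02*v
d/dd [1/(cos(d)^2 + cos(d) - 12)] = (2*cos(d) + 1)*sin(d)/(cos(d)^2 + cos(d) - 12)^2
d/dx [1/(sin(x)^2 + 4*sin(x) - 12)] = -2*(sin(x) + 2)*cos(x)/(sin(x)^2 + 4*sin(x) - 12)^2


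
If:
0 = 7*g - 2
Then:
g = 2/7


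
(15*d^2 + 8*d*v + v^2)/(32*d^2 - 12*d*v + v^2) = (15*d^2 + 8*d*v + v^2)/(32*d^2 - 12*d*v + v^2)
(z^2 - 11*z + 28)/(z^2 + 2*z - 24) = (z - 7)/(z + 6)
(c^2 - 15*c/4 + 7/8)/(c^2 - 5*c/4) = (8*c^2 - 30*c + 7)/(2*c*(4*c - 5))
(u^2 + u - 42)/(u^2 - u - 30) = (u + 7)/(u + 5)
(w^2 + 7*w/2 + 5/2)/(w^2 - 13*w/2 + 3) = (2*w^2 + 7*w + 5)/(2*w^2 - 13*w + 6)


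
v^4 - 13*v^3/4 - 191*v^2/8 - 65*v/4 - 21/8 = (v - 7)*(v + 1/4)*(v + 1/2)*(v + 3)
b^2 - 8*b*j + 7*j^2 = (b - 7*j)*(b - j)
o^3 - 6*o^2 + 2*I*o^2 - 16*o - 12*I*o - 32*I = (o - 8)*(o + 2)*(o + 2*I)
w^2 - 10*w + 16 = (w - 8)*(w - 2)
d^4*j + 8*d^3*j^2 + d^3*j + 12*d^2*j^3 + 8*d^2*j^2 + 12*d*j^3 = d*(d + 2*j)*(d + 6*j)*(d*j + j)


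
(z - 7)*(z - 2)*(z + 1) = z^3 - 8*z^2 + 5*z + 14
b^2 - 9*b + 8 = (b - 8)*(b - 1)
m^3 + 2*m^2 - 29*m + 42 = (m - 3)*(m - 2)*(m + 7)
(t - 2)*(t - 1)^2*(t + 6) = t^4 + 2*t^3 - 19*t^2 + 28*t - 12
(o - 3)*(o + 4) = o^2 + o - 12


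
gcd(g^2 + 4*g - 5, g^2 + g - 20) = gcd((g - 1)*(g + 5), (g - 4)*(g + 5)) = g + 5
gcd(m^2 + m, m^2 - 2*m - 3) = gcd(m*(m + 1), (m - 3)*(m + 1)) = m + 1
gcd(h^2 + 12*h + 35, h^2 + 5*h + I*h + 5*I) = h + 5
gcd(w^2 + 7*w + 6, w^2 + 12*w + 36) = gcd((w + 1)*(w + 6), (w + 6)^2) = w + 6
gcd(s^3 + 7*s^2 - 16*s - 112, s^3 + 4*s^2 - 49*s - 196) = s^2 + 11*s + 28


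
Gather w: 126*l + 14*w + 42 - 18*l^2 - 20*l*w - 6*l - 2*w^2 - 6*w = -18*l^2 + 120*l - 2*w^2 + w*(8 - 20*l) + 42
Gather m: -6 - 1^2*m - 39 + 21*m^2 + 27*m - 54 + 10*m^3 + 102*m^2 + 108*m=10*m^3 + 123*m^2 + 134*m - 99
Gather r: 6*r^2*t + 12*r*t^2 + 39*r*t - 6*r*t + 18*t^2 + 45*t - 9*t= 6*r^2*t + r*(12*t^2 + 33*t) + 18*t^2 + 36*t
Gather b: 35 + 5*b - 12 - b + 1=4*b + 24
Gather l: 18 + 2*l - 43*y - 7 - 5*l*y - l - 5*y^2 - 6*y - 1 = l*(1 - 5*y) - 5*y^2 - 49*y + 10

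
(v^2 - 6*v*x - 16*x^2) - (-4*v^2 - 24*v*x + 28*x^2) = 5*v^2 + 18*v*x - 44*x^2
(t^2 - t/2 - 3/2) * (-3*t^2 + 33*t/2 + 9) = -3*t^4 + 18*t^3 + 21*t^2/4 - 117*t/4 - 27/2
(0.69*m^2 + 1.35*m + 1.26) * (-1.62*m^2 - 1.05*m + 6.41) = -1.1178*m^4 - 2.9115*m^3 + 0.964199999999999*m^2 + 7.3305*m + 8.0766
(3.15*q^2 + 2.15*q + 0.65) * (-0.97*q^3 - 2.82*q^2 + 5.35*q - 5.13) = -3.0555*q^5 - 10.9685*q^4 + 10.159*q^3 - 6.49*q^2 - 7.552*q - 3.3345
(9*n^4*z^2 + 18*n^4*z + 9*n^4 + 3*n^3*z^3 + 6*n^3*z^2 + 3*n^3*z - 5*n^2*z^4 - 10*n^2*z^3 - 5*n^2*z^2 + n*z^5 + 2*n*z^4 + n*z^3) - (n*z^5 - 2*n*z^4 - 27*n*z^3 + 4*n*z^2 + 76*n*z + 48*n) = 9*n^4*z^2 + 18*n^4*z + 9*n^4 + 3*n^3*z^3 + 6*n^3*z^2 + 3*n^3*z - 5*n^2*z^4 - 10*n^2*z^3 - 5*n^2*z^2 + 4*n*z^4 + 28*n*z^3 - 4*n*z^2 - 76*n*z - 48*n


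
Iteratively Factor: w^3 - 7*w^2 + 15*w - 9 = (w - 3)*(w^2 - 4*w + 3) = (w - 3)*(w - 1)*(w - 3)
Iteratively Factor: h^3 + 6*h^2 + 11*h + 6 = (h + 1)*(h^2 + 5*h + 6) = (h + 1)*(h + 2)*(h + 3)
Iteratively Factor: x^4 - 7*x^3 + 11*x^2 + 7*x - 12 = (x - 1)*(x^3 - 6*x^2 + 5*x + 12) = (x - 1)*(x + 1)*(x^2 - 7*x + 12) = (x - 3)*(x - 1)*(x + 1)*(x - 4)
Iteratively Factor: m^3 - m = (m)*(m^2 - 1) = m*(m + 1)*(m - 1)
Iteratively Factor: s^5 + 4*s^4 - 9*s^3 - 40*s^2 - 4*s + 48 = (s + 2)*(s^4 + 2*s^3 - 13*s^2 - 14*s + 24) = (s + 2)*(s + 4)*(s^3 - 2*s^2 - 5*s + 6) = (s + 2)^2*(s + 4)*(s^2 - 4*s + 3) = (s - 3)*(s + 2)^2*(s + 4)*(s - 1)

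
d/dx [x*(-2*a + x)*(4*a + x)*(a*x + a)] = a*(-16*a^2*x - 8*a^2 + 6*a*x^2 + 4*a*x + 4*x^3 + 3*x^2)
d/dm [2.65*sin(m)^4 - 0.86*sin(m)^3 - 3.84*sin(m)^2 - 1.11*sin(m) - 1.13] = (10.6*sin(m)^3 - 2.58*sin(m)^2 - 7.68*sin(m) - 1.11)*cos(m)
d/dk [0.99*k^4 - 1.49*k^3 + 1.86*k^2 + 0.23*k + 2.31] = 3.96*k^3 - 4.47*k^2 + 3.72*k + 0.23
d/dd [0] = 0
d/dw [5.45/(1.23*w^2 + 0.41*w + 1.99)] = (-13.407*w - 2.2345)/(1.23*w^2 + 0.41*w + 1.99)^2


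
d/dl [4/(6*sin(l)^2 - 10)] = -24*sin(2*l)/(3*cos(2*l) + 7)^2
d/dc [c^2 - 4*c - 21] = 2*c - 4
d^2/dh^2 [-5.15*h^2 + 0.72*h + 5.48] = -10.3000000000000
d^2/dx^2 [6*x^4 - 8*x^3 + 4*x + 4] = 24*x*(3*x - 2)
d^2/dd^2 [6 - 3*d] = 0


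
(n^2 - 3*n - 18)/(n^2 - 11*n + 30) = (n + 3)/(n - 5)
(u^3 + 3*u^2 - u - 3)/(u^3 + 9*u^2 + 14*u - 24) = (u^2 + 4*u + 3)/(u^2 + 10*u + 24)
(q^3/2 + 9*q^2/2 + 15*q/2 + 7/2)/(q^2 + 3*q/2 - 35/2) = (q^3 + 9*q^2 + 15*q + 7)/(2*q^2 + 3*q - 35)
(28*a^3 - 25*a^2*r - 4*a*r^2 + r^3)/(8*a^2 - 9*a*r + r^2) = (-28*a^2 - 3*a*r + r^2)/(-8*a + r)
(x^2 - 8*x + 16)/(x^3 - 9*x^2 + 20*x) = (x - 4)/(x*(x - 5))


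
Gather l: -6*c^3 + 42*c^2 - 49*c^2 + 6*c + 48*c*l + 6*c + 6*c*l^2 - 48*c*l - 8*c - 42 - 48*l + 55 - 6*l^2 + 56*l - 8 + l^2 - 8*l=-6*c^3 - 7*c^2 + 4*c + l^2*(6*c - 5) + 5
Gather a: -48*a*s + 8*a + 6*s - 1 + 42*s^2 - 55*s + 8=a*(8 - 48*s) + 42*s^2 - 49*s + 7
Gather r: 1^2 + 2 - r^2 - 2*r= -r^2 - 2*r + 3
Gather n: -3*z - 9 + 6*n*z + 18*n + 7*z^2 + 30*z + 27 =n*(6*z + 18) + 7*z^2 + 27*z + 18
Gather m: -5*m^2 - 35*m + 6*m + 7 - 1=-5*m^2 - 29*m + 6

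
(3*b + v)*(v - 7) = 3*b*v - 21*b + v^2 - 7*v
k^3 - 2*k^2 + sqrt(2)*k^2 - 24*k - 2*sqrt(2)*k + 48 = (k - 2)*(k - 3*sqrt(2))*(k + 4*sqrt(2))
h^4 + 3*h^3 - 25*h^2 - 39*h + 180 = (h - 3)^2*(h + 4)*(h + 5)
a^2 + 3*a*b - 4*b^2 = (a - b)*(a + 4*b)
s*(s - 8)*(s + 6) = s^3 - 2*s^2 - 48*s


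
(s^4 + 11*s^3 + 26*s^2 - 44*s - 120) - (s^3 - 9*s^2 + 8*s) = s^4 + 10*s^3 + 35*s^2 - 52*s - 120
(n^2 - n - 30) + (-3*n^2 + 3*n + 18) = -2*n^2 + 2*n - 12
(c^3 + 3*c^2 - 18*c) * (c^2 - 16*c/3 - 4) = c^5 - 7*c^4/3 - 38*c^3 + 84*c^2 + 72*c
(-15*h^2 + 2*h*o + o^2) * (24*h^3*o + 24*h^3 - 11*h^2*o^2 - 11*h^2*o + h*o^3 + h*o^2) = -360*h^5*o - 360*h^5 + 213*h^4*o^2 + 213*h^4*o - 13*h^3*o^3 - 13*h^3*o^2 - 9*h^2*o^4 - 9*h^2*o^3 + h*o^5 + h*o^4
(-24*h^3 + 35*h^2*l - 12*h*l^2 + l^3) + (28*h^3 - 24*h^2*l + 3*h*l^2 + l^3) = 4*h^3 + 11*h^2*l - 9*h*l^2 + 2*l^3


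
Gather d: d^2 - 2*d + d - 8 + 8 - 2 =d^2 - d - 2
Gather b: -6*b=-6*b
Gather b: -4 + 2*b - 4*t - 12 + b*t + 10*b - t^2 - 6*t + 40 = b*(t + 12) - t^2 - 10*t + 24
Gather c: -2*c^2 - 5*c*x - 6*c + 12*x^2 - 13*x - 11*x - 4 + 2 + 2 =-2*c^2 + c*(-5*x - 6) + 12*x^2 - 24*x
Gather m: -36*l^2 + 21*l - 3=-36*l^2 + 21*l - 3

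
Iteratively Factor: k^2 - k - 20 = (k + 4)*(k - 5)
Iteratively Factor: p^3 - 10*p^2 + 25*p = (p - 5)*(p^2 - 5*p) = p*(p - 5)*(p - 5)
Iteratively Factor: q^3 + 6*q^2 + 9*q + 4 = (q + 4)*(q^2 + 2*q + 1) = (q + 1)*(q + 4)*(q + 1)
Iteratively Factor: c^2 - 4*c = (c - 4)*(c)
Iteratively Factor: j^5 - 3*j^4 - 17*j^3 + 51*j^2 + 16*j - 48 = (j - 4)*(j^4 + j^3 - 13*j^2 - j + 12) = (j - 4)*(j - 3)*(j^3 + 4*j^2 - j - 4) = (j - 4)*(j - 3)*(j - 1)*(j^2 + 5*j + 4) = (j - 4)*(j - 3)*(j - 1)*(j + 4)*(j + 1)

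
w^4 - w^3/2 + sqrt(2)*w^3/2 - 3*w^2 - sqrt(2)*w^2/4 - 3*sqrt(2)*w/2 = w*(w - 2)*(w + 3/2)*(w + sqrt(2)/2)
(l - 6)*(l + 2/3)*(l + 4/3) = l^3 - 4*l^2 - 100*l/9 - 16/3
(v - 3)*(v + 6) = v^2 + 3*v - 18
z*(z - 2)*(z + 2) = z^3 - 4*z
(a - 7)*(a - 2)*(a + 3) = a^3 - 6*a^2 - 13*a + 42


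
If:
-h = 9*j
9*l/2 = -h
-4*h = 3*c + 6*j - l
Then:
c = 16*l/3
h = -9*l/2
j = l/2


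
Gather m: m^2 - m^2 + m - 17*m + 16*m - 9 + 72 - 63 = 0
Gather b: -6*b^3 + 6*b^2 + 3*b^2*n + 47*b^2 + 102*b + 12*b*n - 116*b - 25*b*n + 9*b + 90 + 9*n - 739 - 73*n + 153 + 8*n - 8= -6*b^3 + b^2*(3*n + 53) + b*(-13*n - 5) - 56*n - 504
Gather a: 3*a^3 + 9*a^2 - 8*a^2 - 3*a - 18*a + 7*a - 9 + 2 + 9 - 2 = 3*a^3 + a^2 - 14*a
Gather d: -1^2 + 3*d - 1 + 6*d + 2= 9*d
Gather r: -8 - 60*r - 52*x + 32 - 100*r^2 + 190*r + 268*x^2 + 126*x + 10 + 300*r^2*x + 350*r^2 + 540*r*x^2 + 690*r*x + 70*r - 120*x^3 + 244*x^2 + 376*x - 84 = r^2*(300*x + 250) + r*(540*x^2 + 690*x + 200) - 120*x^3 + 512*x^2 + 450*x - 50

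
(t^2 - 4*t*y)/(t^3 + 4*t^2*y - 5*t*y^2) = (t - 4*y)/(t^2 + 4*t*y - 5*y^2)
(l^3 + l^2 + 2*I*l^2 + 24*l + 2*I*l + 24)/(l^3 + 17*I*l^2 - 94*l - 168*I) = (l^2 + l*(1 - 4*I) - 4*I)/(l^2 + 11*I*l - 28)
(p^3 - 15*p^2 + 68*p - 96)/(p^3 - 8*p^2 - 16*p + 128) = (p - 3)/(p + 4)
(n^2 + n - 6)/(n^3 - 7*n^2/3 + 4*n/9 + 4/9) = 9*(n + 3)/(9*n^2 - 3*n - 2)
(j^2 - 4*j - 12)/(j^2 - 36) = (j + 2)/(j + 6)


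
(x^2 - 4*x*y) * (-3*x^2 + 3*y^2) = -3*x^4 + 12*x^3*y + 3*x^2*y^2 - 12*x*y^3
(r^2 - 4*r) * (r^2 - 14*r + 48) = r^4 - 18*r^3 + 104*r^2 - 192*r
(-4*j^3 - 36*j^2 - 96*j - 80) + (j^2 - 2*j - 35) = -4*j^3 - 35*j^2 - 98*j - 115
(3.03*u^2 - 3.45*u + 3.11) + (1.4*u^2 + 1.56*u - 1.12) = 4.43*u^2 - 1.89*u + 1.99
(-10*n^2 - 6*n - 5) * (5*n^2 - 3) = -50*n^4 - 30*n^3 + 5*n^2 + 18*n + 15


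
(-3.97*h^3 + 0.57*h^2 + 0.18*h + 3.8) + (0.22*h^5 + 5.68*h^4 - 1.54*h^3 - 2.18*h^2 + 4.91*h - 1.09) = 0.22*h^5 + 5.68*h^4 - 5.51*h^3 - 1.61*h^2 + 5.09*h + 2.71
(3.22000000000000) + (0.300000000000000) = 3.52000000000000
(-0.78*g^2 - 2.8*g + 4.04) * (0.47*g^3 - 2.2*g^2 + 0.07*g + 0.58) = -0.3666*g^5 + 0.4*g^4 + 8.0042*g^3 - 9.5364*g^2 - 1.3412*g + 2.3432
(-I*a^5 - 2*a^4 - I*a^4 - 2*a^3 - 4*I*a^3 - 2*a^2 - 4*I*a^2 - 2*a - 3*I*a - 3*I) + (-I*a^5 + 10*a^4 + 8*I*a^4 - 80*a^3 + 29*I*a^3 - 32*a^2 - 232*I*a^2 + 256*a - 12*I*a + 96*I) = -2*I*a^5 + 8*a^4 + 7*I*a^4 - 82*a^3 + 25*I*a^3 - 34*a^2 - 236*I*a^2 + 254*a - 15*I*a + 93*I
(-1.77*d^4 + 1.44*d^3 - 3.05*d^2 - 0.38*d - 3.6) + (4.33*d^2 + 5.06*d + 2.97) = -1.77*d^4 + 1.44*d^3 + 1.28*d^2 + 4.68*d - 0.63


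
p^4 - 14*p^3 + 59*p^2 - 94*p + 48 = (p - 8)*(p - 3)*(p - 2)*(p - 1)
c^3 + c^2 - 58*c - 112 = (c - 8)*(c + 2)*(c + 7)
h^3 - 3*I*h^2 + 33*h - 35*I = (h - 7*I)*(h - I)*(h + 5*I)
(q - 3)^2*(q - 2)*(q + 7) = q^4 - q^3 - 35*q^2 + 129*q - 126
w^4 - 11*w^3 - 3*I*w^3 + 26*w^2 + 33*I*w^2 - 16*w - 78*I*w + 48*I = (w - 8)*(w - 2)*(w - 1)*(w - 3*I)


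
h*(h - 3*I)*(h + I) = h^3 - 2*I*h^2 + 3*h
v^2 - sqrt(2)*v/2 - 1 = (v - sqrt(2))*(v + sqrt(2)/2)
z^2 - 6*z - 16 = (z - 8)*(z + 2)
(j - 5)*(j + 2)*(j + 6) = j^3 + 3*j^2 - 28*j - 60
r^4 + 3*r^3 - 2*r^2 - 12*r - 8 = (r - 2)*(r + 1)*(r + 2)^2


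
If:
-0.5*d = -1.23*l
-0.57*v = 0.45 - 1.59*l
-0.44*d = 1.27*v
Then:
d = 0.53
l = 0.22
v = -0.18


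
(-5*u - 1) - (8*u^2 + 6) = -8*u^2 - 5*u - 7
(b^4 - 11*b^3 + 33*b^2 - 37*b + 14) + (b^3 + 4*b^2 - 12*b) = b^4 - 10*b^3 + 37*b^2 - 49*b + 14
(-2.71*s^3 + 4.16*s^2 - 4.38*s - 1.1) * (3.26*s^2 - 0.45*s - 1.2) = -8.8346*s^5 + 14.7811*s^4 - 12.8988*s^3 - 6.607*s^2 + 5.751*s + 1.32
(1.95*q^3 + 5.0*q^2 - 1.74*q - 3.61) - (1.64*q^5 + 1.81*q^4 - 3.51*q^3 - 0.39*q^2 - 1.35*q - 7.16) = -1.64*q^5 - 1.81*q^4 + 5.46*q^3 + 5.39*q^2 - 0.39*q + 3.55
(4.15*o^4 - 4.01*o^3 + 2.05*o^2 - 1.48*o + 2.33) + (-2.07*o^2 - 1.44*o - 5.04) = 4.15*o^4 - 4.01*o^3 - 0.02*o^2 - 2.92*o - 2.71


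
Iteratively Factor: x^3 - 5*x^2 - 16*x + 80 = (x - 5)*(x^2 - 16) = (x - 5)*(x - 4)*(x + 4)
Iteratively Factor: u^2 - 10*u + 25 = (u - 5)*(u - 5)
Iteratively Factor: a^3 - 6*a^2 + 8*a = (a)*(a^2 - 6*a + 8) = a*(a - 2)*(a - 4)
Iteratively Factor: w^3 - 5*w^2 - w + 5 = (w + 1)*(w^2 - 6*w + 5) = (w - 1)*(w + 1)*(w - 5)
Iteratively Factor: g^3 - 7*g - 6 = (g - 3)*(g^2 + 3*g + 2) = (g - 3)*(g + 2)*(g + 1)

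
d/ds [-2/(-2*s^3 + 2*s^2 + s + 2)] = 2*(-6*s^2 + 4*s + 1)/(-2*s^3 + 2*s^2 + s + 2)^2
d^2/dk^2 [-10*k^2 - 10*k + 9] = -20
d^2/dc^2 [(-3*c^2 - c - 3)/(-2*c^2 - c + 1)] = 2*(-2*c^3 + 54*c^2 + 24*c + 13)/(8*c^6 + 12*c^5 - 6*c^4 - 11*c^3 + 3*c^2 + 3*c - 1)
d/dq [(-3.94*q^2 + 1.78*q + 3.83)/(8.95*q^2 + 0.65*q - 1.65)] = (-18.492*q^2 - 55.555*q - 5.4265)/(80.1025*q^4 + 11.635*q^3 - 29.1125*q^2 - 2.145*q + 2.7225)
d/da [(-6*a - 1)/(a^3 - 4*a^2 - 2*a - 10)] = (12*a^3 - 21*a^2 - 8*a + 58)/(a^6 - 8*a^5 + 12*a^4 - 4*a^3 + 84*a^2 + 40*a + 100)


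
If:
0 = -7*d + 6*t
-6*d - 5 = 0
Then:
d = -5/6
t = -35/36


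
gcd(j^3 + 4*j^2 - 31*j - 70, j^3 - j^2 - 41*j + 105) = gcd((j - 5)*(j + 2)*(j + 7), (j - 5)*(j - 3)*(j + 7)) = j^2 + 2*j - 35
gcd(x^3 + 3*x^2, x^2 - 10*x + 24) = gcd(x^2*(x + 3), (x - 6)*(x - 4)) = 1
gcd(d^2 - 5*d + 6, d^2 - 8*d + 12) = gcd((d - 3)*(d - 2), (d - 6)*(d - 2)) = d - 2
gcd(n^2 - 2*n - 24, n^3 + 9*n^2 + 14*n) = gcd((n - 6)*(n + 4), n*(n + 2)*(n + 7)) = 1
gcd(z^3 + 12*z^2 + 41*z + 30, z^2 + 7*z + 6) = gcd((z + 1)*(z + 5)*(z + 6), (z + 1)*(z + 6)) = z^2 + 7*z + 6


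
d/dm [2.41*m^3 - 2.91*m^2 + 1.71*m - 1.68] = 7.23*m^2 - 5.82*m + 1.71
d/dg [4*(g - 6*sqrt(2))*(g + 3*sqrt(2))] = 8*g - 12*sqrt(2)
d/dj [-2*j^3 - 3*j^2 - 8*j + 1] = -6*j^2 - 6*j - 8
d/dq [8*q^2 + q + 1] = 16*q + 1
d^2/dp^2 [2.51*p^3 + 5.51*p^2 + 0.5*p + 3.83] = 15.06*p + 11.02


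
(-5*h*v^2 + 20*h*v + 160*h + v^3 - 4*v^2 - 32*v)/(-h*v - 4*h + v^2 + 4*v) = (-5*h*v + 40*h + v^2 - 8*v)/(-h + v)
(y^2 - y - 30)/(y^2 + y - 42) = (y + 5)/(y + 7)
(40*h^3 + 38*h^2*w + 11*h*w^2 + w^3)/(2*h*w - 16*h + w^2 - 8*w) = (20*h^2 + 9*h*w + w^2)/(w - 8)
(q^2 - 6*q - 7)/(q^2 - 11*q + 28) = (q + 1)/(q - 4)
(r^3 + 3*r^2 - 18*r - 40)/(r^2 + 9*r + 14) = (r^2 + r - 20)/(r + 7)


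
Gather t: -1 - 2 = -3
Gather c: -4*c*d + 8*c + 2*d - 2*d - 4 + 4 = c*(8 - 4*d)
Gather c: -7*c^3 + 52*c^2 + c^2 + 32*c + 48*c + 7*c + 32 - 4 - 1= -7*c^3 + 53*c^2 + 87*c + 27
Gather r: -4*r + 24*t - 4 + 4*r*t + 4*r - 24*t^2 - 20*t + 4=4*r*t - 24*t^2 + 4*t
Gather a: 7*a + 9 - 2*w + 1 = 7*a - 2*w + 10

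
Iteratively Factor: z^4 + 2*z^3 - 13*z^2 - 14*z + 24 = (z + 4)*(z^3 - 2*z^2 - 5*z + 6) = (z + 2)*(z + 4)*(z^2 - 4*z + 3) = (z - 1)*(z + 2)*(z + 4)*(z - 3)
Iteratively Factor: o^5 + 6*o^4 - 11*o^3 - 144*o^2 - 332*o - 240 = (o + 4)*(o^4 + 2*o^3 - 19*o^2 - 68*o - 60) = (o - 5)*(o + 4)*(o^3 + 7*o^2 + 16*o + 12) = (o - 5)*(o + 3)*(o + 4)*(o^2 + 4*o + 4) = (o - 5)*(o + 2)*(o + 3)*(o + 4)*(o + 2)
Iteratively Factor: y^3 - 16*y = (y - 4)*(y^2 + 4*y) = (y - 4)*(y + 4)*(y)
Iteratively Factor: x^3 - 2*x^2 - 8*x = (x - 4)*(x^2 + 2*x) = x*(x - 4)*(x + 2)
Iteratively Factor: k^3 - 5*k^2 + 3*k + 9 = (k + 1)*(k^2 - 6*k + 9) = (k - 3)*(k + 1)*(k - 3)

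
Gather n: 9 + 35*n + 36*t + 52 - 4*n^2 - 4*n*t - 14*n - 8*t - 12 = -4*n^2 + n*(21 - 4*t) + 28*t + 49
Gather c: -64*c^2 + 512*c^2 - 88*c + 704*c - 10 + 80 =448*c^2 + 616*c + 70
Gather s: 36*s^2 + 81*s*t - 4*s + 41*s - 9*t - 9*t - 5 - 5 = 36*s^2 + s*(81*t + 37) - 18*t - 10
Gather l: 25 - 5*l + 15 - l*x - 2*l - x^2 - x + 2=l*(-x - 7) - x^2 - x + 42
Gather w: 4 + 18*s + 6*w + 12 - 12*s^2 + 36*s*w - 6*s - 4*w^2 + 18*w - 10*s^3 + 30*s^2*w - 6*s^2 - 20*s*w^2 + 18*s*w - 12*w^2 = -10*s^3 - 18*s^2 + 12*s + w^2*(-20*s - 16) + w*(30*s^2 + 54*s + 24) + 16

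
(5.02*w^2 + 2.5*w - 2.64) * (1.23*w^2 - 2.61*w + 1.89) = 6.1746*w^4 - 10.0272*w^3 - 0.284400000000002*w^2 + 11.6154*w - 4.9896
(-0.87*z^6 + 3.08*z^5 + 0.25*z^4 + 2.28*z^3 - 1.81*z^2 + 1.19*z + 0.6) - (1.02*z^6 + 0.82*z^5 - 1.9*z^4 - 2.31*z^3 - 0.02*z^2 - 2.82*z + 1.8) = -1.89*z^6 + 2.26*z^5 + 2.15*z^4 + 4.59*z^3 - 1.79*z^2 + 4.01*z - 1.2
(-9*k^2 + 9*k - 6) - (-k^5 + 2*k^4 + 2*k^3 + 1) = k^5 - 2*k^4 - 2*k^3 - 9*k^2 + 9*k - 7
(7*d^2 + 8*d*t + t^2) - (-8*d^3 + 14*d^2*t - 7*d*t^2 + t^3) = 8*d^3 - 14*d^2*t + 7*d^2 + 7*d*t^2 + 8*d*t - t^3 + t^2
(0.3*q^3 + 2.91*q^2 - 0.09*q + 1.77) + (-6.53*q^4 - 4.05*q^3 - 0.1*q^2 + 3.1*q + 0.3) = -6.53*q^4 - 3.75*q^3 + 2.81*q^2 + 3.01*q + 2.07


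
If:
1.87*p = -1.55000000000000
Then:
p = -0.83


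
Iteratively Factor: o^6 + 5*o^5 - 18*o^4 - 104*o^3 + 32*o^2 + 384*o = (o - 2)*(o^5 + 7*o^4 - 4*o^3 - 112*o^2 - 192*o) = (o - 2)*(o + 4)*(o^4 + 3*o^3 - 16*o^2 - 48*o) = (o - 4)*(o - 2)*(o + 4)*(o^3 + 7*o^2 + 12*o) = (o - 4)*(o - 2)*(o + 3)*(o + 4)*(o^2 + 4*o) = (o - 4)*(o - 2)*(o + 3)*(o + 4)^2*(o)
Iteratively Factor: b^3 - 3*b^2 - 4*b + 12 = (b - 3)*(b^2 - 4) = (b - 3)*(b - 2)*(b + 2)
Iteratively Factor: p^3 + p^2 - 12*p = (p)*(p^2 + p - 12) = p*(p - 3)*(p + 4)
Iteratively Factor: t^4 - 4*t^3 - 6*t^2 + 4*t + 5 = (t - 5)*(t^3 + t^2 - t - 1) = (t - 5)*(t - 1)*(t^2 + 2*t + 1) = (t - 5)*(t - 1)*(t + 1)*(t + 1)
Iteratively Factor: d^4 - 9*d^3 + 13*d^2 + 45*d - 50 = (d - 5)*(d^3 - 4*d^2 - 7*d + 10) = (d - 5)*(d - 1)*(d^2 - 3*d - 10) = (d - 5)*(d - 1)*(d + 2)*(d - 5)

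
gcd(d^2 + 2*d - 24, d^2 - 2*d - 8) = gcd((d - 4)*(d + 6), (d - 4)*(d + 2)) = d - 4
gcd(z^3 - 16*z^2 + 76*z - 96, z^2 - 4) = z - 2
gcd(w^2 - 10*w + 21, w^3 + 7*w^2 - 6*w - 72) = w - 3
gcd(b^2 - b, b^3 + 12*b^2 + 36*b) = b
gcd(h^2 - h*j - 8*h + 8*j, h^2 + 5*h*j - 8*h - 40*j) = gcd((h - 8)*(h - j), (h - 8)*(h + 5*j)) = h - 8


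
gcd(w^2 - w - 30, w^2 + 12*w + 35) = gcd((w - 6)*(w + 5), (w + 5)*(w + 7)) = w + 5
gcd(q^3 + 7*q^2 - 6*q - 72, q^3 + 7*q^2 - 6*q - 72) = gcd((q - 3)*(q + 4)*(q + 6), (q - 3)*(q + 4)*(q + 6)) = q^3 + 7*q^2 - 6*q - 72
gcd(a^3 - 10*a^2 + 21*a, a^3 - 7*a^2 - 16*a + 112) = a - 7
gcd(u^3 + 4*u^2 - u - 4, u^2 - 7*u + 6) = u - 1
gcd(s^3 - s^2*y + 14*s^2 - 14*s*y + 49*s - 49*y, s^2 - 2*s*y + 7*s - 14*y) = s + 7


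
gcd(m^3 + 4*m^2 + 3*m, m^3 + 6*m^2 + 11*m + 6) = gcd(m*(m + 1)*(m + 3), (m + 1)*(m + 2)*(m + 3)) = m^2 + 4*m + 3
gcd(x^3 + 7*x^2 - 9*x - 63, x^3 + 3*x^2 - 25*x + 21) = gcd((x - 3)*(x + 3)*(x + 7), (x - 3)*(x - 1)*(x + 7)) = x^2 + 4*x - 21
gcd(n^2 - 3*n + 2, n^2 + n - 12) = 1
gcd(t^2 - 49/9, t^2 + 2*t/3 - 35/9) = t + 7/3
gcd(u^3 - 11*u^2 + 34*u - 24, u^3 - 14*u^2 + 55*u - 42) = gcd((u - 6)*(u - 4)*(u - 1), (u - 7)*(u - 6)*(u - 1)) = u^2 - 7*u + 6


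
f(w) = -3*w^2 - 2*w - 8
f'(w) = -6*w - 2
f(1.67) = -19.71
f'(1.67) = -12.02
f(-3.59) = -39.48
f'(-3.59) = 19.54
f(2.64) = -34.19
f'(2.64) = -17.84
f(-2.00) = -16.00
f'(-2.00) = 10.00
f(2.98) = -40.60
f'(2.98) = -19.88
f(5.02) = -93.64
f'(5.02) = -32.12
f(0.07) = -8.15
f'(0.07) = -2.42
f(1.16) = -14.36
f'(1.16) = -8.96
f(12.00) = -464.00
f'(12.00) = -74.00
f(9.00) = -269.00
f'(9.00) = -56.00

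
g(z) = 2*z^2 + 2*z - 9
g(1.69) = 0.09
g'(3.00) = 14.00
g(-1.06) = -8.87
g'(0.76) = 5.04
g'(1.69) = 8.76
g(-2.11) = -4.32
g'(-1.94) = -5.76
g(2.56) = 9.23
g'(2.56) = 12.24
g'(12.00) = 50.00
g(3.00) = 15.00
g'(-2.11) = -6.44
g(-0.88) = -9.21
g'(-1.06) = -2.24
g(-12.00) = 255.00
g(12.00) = 303.00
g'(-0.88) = -1.52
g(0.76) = -6.32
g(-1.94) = -5.35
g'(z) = 4*z + 2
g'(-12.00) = -46.00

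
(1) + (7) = 8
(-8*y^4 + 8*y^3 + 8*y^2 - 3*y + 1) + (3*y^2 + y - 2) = -8*y^4 + 8*y^3 + 11*y^2 - 2*y - 1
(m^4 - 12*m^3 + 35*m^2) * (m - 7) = m^5 - 19*m^4 + 119*m^3 - 245*m^2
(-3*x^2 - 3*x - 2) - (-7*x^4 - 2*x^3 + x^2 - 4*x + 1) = 7*x^4 + 2*x^3 - 4*x^2 + x - 3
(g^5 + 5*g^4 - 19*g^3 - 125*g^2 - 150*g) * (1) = g^5 + 5*g^4 - 19*g^3 - 125*g^2 - 150*g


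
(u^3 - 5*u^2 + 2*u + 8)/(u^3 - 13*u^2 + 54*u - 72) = (u^2 - u - 2)/(u^2 - 9*u + 18)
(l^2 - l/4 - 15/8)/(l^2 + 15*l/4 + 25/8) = (2*l - 3)/(2*l + 5)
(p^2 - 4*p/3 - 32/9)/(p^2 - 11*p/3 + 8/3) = (p + 4/3)/(p - 1)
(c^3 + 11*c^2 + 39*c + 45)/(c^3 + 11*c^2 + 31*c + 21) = (c^2 + 8*c + 15)/(c^2 + 8*c + 7)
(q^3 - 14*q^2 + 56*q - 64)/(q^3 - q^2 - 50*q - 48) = (q^2 - 6*q + 8)/(q^2 + 7*q + 6)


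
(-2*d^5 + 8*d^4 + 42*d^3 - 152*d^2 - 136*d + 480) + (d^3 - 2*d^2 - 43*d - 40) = -2*d^5 + 8*d^4 + 43*d^3 - 154*d^2 - 179*d + 440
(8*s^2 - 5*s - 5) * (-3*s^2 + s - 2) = -24*s^4 + 23*s^3 - 6*s^2 + 5*s + 10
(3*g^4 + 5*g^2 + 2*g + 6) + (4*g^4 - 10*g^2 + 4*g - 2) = 7*g^4 - 5*g^2 + 6*g + 4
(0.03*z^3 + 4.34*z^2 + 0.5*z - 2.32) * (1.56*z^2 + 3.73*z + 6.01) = 0.0468*z^5 + 6.8823*z^4 + 17.1485*z^3 + 24.3292*z^2 - 5.6486*z - 13.9432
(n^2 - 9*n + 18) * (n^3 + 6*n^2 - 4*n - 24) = n^5 - 3*n^4 - 40*n^3 + 120*n^2 + 144*n - 432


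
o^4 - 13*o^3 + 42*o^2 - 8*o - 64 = (o - 8)*(o - 4)*(o - 2)*(o + 1)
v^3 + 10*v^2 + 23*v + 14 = (v + 1)*(v + 2)*(v + 7)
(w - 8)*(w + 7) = w^2 - w - 56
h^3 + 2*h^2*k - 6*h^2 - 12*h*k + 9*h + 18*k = (h - 3)^2*(h + 2*k)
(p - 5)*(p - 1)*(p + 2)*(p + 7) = p^4 + 3*p^3 - 35*p^2 - 39*p + 70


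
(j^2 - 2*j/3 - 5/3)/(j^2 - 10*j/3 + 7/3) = (3*j^2 - 2*j - 5)/(3*j^2 - 10*j + 7)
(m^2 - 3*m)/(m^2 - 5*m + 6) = m/(m - 2)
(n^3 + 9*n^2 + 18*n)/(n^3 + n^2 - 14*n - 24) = n*(n + 6)/(n^2 - 2*n - 8)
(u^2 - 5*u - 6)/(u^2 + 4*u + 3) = (u - 6)/(u + 3)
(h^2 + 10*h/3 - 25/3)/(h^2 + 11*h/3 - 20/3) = (3*h - 5)/(3*h - 4)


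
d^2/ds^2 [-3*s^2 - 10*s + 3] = -6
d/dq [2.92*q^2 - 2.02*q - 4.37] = 5.84*q - 2.02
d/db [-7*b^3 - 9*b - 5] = -21*b^2 - 9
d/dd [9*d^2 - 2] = 18*d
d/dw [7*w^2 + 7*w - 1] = 14*w + 7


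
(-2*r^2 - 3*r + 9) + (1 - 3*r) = -2*r^2 - 6*r + 10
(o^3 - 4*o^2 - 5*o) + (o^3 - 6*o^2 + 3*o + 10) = 2*o^3 - 10*o^2 - 2*o + 10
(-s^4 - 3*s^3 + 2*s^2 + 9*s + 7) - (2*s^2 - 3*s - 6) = -s^4 - 3*s^3 + 12*s + 13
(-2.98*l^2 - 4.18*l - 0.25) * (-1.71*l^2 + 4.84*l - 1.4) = 5.0958*l^4 - 7.2754*l^3 - 15.6317*l^2 + 4.642*l + 0.35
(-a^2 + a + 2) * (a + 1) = -a^3 + 3*a + 2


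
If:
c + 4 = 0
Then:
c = -4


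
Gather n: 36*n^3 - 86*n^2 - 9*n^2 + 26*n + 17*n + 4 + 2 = 36*n^3 - 95*n^2 + 43*n + 6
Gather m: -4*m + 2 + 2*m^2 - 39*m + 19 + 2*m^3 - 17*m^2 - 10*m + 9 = 2*m^3 - 15*m^2 - 53*m + 30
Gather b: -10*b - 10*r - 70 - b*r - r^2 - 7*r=b*(-r - 10) - r^2 - 17*r - 70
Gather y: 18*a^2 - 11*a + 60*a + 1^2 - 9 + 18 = 18*a^2 + 49*a + 10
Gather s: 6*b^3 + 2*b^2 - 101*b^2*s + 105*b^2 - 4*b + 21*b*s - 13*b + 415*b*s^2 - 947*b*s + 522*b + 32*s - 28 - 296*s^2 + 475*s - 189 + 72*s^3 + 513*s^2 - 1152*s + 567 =6*b^3 + 107*b^2 + 505*b + 72*s^3 + s^2*(415*b + 217) + s*(-101*b^2 - 926*b - 645) + 350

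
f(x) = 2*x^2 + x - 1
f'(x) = 4*x + 1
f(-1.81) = 3.74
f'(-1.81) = -6.24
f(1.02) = 2.10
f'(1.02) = 5.08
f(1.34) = 3.93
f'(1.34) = 6.36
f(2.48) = 13.78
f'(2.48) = 10.92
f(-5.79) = 60.26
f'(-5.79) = -22.16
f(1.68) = 6.32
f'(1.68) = 7.72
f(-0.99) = -0.03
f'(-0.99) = -2.96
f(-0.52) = -0.98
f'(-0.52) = -1.08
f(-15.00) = 434.00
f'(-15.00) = -59.00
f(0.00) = -1.00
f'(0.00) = 1.00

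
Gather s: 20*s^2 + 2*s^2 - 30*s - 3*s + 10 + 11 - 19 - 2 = 22*s^2 - 33*s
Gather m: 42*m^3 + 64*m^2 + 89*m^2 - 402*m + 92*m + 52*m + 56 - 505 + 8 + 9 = 42*m^3 + 153*m^2 - 258*m - 432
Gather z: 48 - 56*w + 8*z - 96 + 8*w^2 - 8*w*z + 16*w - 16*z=8*w^2 - 40*w + z*(-8*w - 8) - 48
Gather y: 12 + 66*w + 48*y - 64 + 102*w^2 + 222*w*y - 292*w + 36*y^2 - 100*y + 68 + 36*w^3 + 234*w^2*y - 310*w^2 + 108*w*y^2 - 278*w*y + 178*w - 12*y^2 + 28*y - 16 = 36*w^3 - 208*w^2 - 48*w + y^2*(108*w + 24) + y*(234*w^2 - 56*w - 24)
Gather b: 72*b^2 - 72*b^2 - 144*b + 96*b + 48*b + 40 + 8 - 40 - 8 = 0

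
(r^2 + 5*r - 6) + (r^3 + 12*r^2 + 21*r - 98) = r^3 + 13*r^2 + 26*r - 104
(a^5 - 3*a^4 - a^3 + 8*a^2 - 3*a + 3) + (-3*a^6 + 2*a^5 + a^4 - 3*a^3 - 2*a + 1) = -3*a^6 + 3*a^5 - 2*a^4 - 4*a^3 + 8*a^2 - 5*a + 4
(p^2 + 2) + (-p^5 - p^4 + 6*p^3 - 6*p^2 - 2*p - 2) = -p^5 - p^4 + 6*p^3 - 5*p^2 - 2*p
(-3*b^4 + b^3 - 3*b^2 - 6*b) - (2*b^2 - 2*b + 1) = -3*b^4 + b^3 - 5*b^2 - 4*b - 1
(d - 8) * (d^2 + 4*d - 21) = d^3 - 4*d^2 - 53*d + 168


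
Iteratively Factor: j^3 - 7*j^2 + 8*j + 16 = (j - 4)*(j^2 - 3*j - 4) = (j - 4)*(j + 1)*(j - 4)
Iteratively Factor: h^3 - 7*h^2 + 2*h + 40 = (h + 2)*(h^2 - 9*h + 20) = (h - 4)*(h + 2)*(h - 5)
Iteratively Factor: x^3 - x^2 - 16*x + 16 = (x - 1)*(x^2 - 16) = (x - 4)*(x - 1)*(x + 4)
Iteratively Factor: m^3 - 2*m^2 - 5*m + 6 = (m - 3)*(m^2 + m - 2) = (m - 3)*(m + 2)*(m - 1)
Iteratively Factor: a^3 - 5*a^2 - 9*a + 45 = (a - 3)*(a^2 - 2*a - 15) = (a - 3)*(a + 3)*(a - 5)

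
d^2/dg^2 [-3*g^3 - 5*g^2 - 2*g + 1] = -18*g - 10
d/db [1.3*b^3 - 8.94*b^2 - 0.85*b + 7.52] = 3.9*b^2 - 17.88*b - 0.85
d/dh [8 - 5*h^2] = -10*h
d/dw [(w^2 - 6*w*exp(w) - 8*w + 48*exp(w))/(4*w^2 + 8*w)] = (-3*w^3*exp(w) + 21*w^2*exp(w) + 5*w^2 - 48*exp(w))/(2*w^2*(w^2 + 4*w + 4))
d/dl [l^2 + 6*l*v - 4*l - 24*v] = 2*l + 6*v - 4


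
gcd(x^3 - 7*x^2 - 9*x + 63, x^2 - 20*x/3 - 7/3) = x - 7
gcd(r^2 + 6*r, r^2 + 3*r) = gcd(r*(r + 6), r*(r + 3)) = r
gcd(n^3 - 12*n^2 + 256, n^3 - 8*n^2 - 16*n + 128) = n^2 - 4*n - 32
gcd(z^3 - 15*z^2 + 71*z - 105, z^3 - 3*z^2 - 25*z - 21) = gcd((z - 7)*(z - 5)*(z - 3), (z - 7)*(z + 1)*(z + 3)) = z - 7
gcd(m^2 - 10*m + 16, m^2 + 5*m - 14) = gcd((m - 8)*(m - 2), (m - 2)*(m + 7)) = m - 2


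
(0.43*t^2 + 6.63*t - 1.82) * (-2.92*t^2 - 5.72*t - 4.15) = -1.2556*t^4 - 21.8192*t^3 - 34.3937*t^2 - 17.1041*t + 7.553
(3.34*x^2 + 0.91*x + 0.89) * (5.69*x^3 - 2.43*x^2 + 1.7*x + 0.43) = 19.0046*x^5 - 2.9383*x^4 + 8.5308*x^3 + 0.8205*x^2 + 1.9043*x + 0.3827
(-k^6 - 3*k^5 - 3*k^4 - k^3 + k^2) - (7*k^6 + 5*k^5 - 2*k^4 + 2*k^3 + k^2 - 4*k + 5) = -8*k^6 - 8*k^5 - k^4 - 3*k^3 + 4*k - 5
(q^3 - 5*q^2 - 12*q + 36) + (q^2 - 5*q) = q^3 - 4*q^2 - 17*q + 36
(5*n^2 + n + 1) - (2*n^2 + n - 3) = 3*n^2 + 4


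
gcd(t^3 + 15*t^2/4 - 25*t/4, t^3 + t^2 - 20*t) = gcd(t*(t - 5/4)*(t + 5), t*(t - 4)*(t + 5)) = t^2 + 5*t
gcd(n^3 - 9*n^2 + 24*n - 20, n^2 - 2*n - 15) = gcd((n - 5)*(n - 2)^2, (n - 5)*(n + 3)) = n - 5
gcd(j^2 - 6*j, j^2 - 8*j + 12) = j - 6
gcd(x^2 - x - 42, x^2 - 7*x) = x - 7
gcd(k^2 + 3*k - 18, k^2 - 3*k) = k - 3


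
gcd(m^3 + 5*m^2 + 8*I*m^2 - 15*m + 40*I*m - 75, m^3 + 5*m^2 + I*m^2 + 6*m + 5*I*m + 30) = m^2 + m*(5 + 3*I) + 15*I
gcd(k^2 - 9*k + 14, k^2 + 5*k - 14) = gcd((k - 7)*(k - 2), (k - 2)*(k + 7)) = k - 2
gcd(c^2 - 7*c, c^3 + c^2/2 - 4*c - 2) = 1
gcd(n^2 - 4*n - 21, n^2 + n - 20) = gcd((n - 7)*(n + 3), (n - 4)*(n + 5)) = 1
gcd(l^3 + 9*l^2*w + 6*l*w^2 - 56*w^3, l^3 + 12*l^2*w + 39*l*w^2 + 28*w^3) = l^2 + 11*l*w + 28*w^2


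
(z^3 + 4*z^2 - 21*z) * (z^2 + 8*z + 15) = z^5 + 12*z^4 + 26*z^3 - 108*z^2 - 315*z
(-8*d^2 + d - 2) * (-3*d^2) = 24*d^4 - 3*d^3 + 6*d^2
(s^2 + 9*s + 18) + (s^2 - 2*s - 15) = 2*s^2 + 7*s + 3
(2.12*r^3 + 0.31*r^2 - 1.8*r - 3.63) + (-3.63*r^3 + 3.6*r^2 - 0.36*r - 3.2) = -1.51*r^3 + 3.91*r^2 - 2.16*r - 6.83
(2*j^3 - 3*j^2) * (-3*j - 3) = -6*j^4 + 3*j^3 + 9*j^2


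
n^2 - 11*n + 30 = (n - 6)*(n - 5)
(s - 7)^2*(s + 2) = s^3 - 12*s^2 + 21*s + 98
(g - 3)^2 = g^2 - 6*g + 9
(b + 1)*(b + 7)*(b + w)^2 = b^4 + 2*b^3*w + 8*b^3 + b^2*w^2 + 16*b^2*w + 7*b^2 + 8*b*w^2 + 14*b*w + 7*w^2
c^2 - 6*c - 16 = (c - 8)*(c + 2)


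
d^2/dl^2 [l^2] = 2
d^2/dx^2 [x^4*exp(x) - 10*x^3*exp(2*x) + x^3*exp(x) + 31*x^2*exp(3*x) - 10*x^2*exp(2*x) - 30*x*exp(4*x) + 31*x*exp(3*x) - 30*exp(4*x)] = (x^4 - 40*x^3*exp(x) + 9*x^3 + 279*x^2*exp(2*x) - 160*x^2*exp(x) + 18*x^2 - 480*x*exp(3*x) + 651*x*exp(2*x) - 140*x*exp(x) + 6*x - 720*exp(3*x) + 248*exp(2*x) - 20*exp(x))*exp(x)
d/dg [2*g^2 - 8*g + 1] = 4*g - 8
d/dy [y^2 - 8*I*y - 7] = 2*y - 8*I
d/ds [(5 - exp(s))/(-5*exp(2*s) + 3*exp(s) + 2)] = (-(exp(s) - 5)*(10*exp(s) - 3) + 5*exp(2*s) - 3*exp(s) - 2)*exp(s)/(-5*exp(2*s) + 3*exp(s) + 2)^2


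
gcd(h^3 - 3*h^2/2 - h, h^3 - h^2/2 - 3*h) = h^2 - 2*h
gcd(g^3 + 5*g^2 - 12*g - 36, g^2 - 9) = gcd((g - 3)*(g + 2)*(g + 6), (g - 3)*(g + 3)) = g - 3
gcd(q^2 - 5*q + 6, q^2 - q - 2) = q - 2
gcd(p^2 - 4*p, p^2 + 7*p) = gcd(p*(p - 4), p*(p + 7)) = p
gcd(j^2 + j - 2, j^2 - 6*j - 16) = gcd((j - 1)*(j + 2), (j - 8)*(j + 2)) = j + 2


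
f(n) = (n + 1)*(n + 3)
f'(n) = 2*n + 4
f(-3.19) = 0.42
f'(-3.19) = -2.38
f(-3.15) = 0.32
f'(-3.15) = -2.30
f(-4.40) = 4.76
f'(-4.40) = -4.80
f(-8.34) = 39.20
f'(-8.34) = -12.68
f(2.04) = 15.32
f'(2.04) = 8.08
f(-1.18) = -0.33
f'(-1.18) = 1.64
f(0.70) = 6.29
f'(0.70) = 5.40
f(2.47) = 18.98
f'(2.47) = 8.94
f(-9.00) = 48.00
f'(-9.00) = -14.00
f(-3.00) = 0.00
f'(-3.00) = -2.00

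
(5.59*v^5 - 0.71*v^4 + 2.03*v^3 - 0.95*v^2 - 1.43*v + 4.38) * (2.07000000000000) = 11.5713*v^5 - 1.4697*v^4 + 4.2021*v^3 - 1.9665*v^2 - 2.9601*v + 9.0666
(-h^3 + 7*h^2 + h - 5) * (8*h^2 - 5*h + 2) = -8*h^5 + 61*h^4 - 29*h^3 - 31*h^2 + 27*h - 10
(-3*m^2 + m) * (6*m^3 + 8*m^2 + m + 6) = -18*m^5 - 18*m^4 + 5*m^3 - 17*m^2 + 6*m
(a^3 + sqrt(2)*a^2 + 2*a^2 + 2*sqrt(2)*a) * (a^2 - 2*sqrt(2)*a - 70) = a^5 - sqrt(2)*a^4 + 2*a^4 - 74*a^3 - 2*sqrt(2)*a^3 - 148*a^2 - 70*sqrt(2)*a^2 - 140*sqrt(2)*a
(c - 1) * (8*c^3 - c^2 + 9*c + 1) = 8*c^4 - 9*c^3 + 10*c^2 - 8*c - 1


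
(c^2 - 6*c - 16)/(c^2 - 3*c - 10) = (c - 8)/(c - 5)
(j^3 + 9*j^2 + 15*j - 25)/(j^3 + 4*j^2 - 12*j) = (j^3 + 9*j^2 + 15*j - 25)/(j*(j^2 + 4*j - 12))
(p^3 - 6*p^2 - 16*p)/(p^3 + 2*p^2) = (p - 8)/p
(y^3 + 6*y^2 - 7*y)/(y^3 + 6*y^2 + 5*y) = (y^2 + 6*y - 7)/(y^2 + 6*y + 5)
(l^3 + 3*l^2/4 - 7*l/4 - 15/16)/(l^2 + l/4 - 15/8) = l + 1/2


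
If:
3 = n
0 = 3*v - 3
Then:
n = 3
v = 1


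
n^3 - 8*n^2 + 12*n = n*(n - 6)*(n - 2)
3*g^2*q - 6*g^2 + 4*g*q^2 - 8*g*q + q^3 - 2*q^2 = (g + q)*(3*g + q)*(q - 2)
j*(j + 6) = j^2 + 6*j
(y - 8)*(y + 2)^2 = y^3 - 4*y^2 - 28*y - 32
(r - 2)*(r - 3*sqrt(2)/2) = r^2 - 3*sqrt(2)*r/2 - 2*r + 3*sqrt(2)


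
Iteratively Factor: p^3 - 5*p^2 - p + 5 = (p - 5)*(p^2 - 1) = (p - 5)*(p - 1)*(p + 1)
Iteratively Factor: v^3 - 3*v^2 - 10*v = (v - 5)*(v^2 + 2*v) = v*(v - 5)*(v + 2)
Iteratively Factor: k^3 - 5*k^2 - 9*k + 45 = (k - 5)*(k^2 - 9) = (k - 5)*(k - 3)*(k + 3)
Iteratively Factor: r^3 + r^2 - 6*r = (r - 2)*(r^2 + 3*r) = (r - 2)*(r + 3)*(r)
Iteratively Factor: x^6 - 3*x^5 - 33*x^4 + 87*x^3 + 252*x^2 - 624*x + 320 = (x - 1)*(x^5 - 2*x^4 - 35*x^3 + 52*x^2 + 304*x - 320) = (x - 5)*(x - 1)*(x^4 + 3*x^3 - 20*x^2 - 48*x + 64) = (x - 5)*(x - 1)*(x + 4)*(x^3 - x^2 - 16*x + 16) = (x - 5)*(x - 1)*(x + 4)^2*(x^2 - 5*x + 4) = (x - 5)*(x - 1)^2*(x + 4)^2*(x - 4)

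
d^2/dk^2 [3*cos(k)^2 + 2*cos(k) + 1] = -2*cos(k) - 6*cos(2*k)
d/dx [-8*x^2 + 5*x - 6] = 5 - 16*x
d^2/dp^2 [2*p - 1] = 0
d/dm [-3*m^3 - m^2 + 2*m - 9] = -9*m^2 - 2*m + 2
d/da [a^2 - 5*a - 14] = 2*a - 5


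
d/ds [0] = 0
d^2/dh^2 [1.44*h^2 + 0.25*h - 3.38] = 2.88000000000000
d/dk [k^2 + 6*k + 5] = 2*k + 6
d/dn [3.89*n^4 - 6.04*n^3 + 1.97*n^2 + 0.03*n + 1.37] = 15.56*n^3 - 18.12*n^2 + 3.94*n + 0.03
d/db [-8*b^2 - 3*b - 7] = -16*b - 3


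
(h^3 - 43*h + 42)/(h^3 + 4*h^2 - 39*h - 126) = (h - 1)/(h + 3)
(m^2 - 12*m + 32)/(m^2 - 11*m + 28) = (m - 8)/(m - 7)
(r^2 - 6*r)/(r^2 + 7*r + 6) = r*(r - 6)/(r^2 + 7*r + 6)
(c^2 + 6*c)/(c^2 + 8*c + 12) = c/(c + 2)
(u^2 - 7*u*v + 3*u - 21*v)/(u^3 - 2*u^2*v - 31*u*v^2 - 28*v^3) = (u + 3)/(u^2 + 5*u*v + 4*v^2)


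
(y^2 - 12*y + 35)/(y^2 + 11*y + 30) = (y^2 - 12*y + 35)/(y^2 + 11*y + 30)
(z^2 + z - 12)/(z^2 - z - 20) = (z - 3)/(z - 5)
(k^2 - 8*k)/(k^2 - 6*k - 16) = k/(k + 2)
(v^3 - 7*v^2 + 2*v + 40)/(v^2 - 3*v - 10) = v - 4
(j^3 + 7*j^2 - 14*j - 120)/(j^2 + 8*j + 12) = (j^2 + j - 20)/(j + 2)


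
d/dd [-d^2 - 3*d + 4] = -2*d - 3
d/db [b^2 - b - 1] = 2*b - 1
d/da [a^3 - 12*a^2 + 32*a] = 3*a^2 - 24*a + 32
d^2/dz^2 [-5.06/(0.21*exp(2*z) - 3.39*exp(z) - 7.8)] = (5.06*(0.42*exp(z) - 3.39)*(0.84*exp(z) - 6.78)*exp(z) + (4.2504*exp(z) - 17.1534)*(-0.21*exp(2*z) + 3.39*exp(z) + 7.8))*exp(z)/(-0.21*exp(2*z) + 3.39*exp(z) + 7.8)^3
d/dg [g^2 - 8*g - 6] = 2*g - 8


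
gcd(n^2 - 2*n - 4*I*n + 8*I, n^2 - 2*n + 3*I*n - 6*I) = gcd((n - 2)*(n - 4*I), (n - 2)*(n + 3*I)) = n - 2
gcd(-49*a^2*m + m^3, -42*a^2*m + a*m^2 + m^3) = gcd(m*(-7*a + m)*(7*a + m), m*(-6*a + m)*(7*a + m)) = 7*a*m + m^2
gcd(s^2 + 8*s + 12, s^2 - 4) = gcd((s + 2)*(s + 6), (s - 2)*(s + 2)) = s + 2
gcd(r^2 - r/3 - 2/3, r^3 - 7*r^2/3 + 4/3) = r^2 - r/3 - 2/3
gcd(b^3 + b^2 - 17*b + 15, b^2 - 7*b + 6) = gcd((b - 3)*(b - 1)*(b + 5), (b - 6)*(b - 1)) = b - 1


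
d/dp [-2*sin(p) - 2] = -2*cos(p)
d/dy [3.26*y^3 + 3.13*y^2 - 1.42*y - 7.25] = 9.78*y^2 + 6.26*y - 1.42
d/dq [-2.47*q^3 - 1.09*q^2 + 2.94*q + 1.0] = -7.41*q^2 - 2.18*q + 2.94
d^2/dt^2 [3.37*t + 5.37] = 0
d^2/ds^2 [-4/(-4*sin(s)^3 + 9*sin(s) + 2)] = 12*(-6*(4*sin(s)^2 - 3)^2*cos(s)^2 + (12*sin(s)^2 - 11)*(6*sin(s) + sin(3*s) + 2)*sin(s))/(6*sin(s) + sin(3*s) + 2)^3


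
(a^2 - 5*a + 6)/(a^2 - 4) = (a - 3)/(a + 2)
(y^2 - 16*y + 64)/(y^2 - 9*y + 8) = (y - 8)/(y - 1)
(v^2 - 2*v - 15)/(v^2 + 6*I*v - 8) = (v^2 - 2*v - 15)/(v^2 + 6*I*v - 8)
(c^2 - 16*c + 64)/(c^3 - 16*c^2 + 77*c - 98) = (c^2 - 16*c + 64)/(c^3 - 16*c^2 + 77*c - 98)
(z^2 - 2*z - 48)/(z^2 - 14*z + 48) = (z + 6)/(z - 6)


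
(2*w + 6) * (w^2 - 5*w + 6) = 2*w^3 - 4*w^2 - 18*w + 36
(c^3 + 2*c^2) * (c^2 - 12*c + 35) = c^5 - 10*c^4 + 11*c^3 + 70*c^2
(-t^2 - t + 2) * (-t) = t^3 + t^2 - 2*t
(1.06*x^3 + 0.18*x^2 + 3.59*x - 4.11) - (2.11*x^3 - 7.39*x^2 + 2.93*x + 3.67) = -1.05*x^3 + 7.57*x^2 + 0.66*x - 7.78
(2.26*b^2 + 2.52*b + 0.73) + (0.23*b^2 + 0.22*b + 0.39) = 2.49*b^2 + 2.74*b + 1.12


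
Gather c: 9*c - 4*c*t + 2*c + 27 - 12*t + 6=c*(11 - 4*t) - 12*t + 33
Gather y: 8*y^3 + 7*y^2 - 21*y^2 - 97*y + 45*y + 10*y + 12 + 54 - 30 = 8*y^3 - 14*y^2 - 42*y + 36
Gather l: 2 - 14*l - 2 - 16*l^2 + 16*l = -16*l^2 + 2*l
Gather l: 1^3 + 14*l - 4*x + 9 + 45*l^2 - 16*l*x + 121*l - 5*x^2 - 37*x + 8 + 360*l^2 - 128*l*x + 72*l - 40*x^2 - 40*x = 405*l^2 + l*(207 - 144*x) - 45*x^2 - 81*x + 18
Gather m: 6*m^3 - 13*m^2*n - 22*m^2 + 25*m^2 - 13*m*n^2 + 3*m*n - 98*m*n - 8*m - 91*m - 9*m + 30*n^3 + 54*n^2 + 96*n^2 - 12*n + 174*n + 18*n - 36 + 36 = 6*m^3 + m^2*(3 - 13*n) + m*(-13*n^2 - 95*n - 108) + 30*n^3 + 150*n^2 + 180*n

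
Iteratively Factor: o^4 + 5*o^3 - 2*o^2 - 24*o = (o)*(o^3 + 5*o^2 - 2*o - 24) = o*(o + 3)*(o^2 + 2*o - 8) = o*(o - 2)*(o + 3)*(o + 4)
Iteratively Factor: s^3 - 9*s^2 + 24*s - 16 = (s - 1)*(s^2 - 8*s + 16) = (s - 4)*(s - 1)*(s - 4)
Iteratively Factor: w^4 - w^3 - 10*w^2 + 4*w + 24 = (w + 2)*(w^3 - 3*w^2 - 4*w + 12) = (w - 3)*(w + 2)*(w^2 - 4) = (w - 3)*(w + 2)^2*(w - 2)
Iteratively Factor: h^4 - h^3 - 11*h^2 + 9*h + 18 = (h + 1)*(h^3 - 2*h^2 - 9*h + 18) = (h + 1)*(h + 3)*(h^2 - 5*h + 6) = (h - 2)*(h + 1)*(h + 3)*(h - 3)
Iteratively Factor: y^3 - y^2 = (y - 1)*(y^2) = y*(y - 1)*(y)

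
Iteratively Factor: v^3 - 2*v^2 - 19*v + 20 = (v + 4)*(v^2 - 6*v + 5) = (v - 5)*(v + 4)*(v - 1)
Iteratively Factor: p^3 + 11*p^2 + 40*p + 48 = (p + 4)*(p^2 + 7*p + 12) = (p + 4)^2*(p + 3)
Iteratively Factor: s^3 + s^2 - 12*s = (s)*(s^2 + s - 12) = s*(s + 4)*(s - 3)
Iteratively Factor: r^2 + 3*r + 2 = (r + 2)*(r + 1)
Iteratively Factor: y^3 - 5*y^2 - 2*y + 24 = (y + 2)*(y^2 - 7*y + 12) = (y - 3)*(y + 2)*(y - 4)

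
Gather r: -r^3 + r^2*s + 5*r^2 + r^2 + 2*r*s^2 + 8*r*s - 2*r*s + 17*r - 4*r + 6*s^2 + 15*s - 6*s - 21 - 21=-r^3 + r^2*(s + 6) + r*(2*s^2 + 6*s + 13) + 6*s^2 + 9*s - 42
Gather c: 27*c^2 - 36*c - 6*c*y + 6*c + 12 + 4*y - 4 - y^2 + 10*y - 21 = 27*c^2 + c*(-6*y - 30) - y^2 + 14*y - 13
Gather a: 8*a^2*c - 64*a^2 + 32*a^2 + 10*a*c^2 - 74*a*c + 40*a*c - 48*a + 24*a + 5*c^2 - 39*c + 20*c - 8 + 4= a^2*(8*c - 32) + a*(10*c^2 - 34*c - 24) + 5*c^2 - 19*c - 4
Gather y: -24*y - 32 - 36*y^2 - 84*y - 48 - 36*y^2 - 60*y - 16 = -72*y^2 - 168*y - 96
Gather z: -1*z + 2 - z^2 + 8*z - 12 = -z^2 + 7*z - 10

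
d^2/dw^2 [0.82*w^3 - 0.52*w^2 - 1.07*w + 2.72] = 4.92*w - 1.04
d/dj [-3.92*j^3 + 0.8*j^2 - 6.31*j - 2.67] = -11.76*j^2 + 1.6*j - 6.31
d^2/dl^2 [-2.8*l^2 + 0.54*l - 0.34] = -5.60000000000000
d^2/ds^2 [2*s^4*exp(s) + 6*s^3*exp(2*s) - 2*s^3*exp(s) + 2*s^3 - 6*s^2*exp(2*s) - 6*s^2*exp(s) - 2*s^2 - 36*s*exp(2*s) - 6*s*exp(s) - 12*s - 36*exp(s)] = 2*s^4*exp(s) + 24*s^3*exp(2*s) + 14*s^3*exp(s) + 48*s^2*exp(2*s) + 6*s^2*exp(s) - 156*s*exp(2*s) - 42*s*exp(s) + 12*s - 156*exp(2*s) - 60*exp(s) - 4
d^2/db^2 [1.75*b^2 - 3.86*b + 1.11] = 3.50000000000000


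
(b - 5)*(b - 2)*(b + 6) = b^3 - b^2 - 32*b + 60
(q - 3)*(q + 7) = q^2 + 4*q - 21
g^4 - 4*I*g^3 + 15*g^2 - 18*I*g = g*(g - 6*I)*(g - I)*(g + 3*I)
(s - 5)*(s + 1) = s^2 - 4*s - 5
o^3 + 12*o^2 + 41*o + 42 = (o + 2)*(o + 3)*(o + 7)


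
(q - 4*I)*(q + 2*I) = q^2 - 2*I*q + 8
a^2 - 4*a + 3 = (a - 3)*(a - 1)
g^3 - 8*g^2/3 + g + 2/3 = (g - 2)*(g - 1)*(g + 1/3)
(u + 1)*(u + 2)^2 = u^3 + 5*u^2 + 8*u + 4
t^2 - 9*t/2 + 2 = (t - 4)*(t - 1/2)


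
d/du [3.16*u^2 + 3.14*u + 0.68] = 6.32*u + 3.14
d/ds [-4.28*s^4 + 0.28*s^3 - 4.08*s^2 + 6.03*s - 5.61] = -17.12*s^3 + 0.84*s^2 - 8.16*s + 6.03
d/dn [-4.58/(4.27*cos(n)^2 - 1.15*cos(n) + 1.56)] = (5.267 - 39.1132*cos(n))*sin(n)/(4.27*cos(n)^2 - 1.15*cos(n) + 1.56)^2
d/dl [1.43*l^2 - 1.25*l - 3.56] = 2.86*l - 1.25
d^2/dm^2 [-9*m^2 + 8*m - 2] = -18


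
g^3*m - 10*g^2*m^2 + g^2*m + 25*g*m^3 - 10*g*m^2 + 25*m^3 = (g - 5*m)^2*(g*m + m)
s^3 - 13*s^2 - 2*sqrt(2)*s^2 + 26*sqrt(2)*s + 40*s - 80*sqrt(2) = (s - 8)*(s - 5)*(s - 2*sqrt(2))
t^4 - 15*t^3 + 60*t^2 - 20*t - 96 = (t - 8)*(t - 6)*(t - 2)*(t + 1)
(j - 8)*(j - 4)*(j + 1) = j^3 - 11*j^2 + 20*j + 32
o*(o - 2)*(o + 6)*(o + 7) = o^4 + 11*o^3 + 16*o^2 - 84*o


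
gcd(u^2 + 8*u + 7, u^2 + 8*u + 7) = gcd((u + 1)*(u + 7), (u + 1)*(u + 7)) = u^2 + 8*u + 7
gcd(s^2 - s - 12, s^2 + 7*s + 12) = s + 3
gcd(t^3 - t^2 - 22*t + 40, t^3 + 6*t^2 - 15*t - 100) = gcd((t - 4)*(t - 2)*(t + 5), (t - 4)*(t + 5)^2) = t^2 + t - 20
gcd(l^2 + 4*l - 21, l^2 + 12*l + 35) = l + 7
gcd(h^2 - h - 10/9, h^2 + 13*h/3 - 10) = h - 5/3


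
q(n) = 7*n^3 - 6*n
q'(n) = 21*n^2 - 6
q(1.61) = 19.55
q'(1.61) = 48.43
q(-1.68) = -23.11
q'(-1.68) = 53.27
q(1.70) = 24.19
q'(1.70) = 54.69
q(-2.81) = -138.46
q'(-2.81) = 159.82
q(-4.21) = -497.07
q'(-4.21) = 366.21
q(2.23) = 64.25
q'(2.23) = 98.43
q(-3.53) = -286.73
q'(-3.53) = 255.68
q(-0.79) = 1.29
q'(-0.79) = 7.11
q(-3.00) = -171.00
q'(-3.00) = 183.00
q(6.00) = 1476.00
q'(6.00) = 750.00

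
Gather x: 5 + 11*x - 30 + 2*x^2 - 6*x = 2*x^2 + 5*x - 25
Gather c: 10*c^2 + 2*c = 10*c^2 + 2*c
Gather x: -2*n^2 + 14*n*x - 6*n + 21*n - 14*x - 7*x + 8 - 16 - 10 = -2*n^2 + 15*n + x*(14*n - 21) - 18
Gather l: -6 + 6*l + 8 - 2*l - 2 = 4*l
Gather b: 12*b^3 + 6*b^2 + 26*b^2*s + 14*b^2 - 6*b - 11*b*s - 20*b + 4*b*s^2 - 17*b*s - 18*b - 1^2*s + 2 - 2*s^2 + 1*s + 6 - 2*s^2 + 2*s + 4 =12*b^3 + b^2*(26*s + 20) + b*(4*s^2 - 28*s - 44) - 4*s^2 + 2*s + 12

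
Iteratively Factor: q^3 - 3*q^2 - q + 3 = (q - 3)*(q^2 - 1) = (q - 3)*(q - 1)*(q + 1)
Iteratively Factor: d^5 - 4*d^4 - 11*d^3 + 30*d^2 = (d + 3)*(d^4 - 7*d^3 + 10*d^2) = (d - 5)*(d + 3)*(d^3 - 2*d^2) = d*(d - 5)*(d + 3)*(d^2 - 2*d) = d*(d - 5)*(d - 2)*(d + 3)*(d)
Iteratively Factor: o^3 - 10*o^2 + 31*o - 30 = (o - 2)*(o^2 - 8*o + 15) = (o - 5)*(o - 2)*(o - 3)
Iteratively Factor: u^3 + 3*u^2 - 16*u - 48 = (u - 4)*(u^2 + 7*u + 12) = (u - 4)*(u + 4)*(u + 3)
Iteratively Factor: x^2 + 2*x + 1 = (x + 1)*(x + 1)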